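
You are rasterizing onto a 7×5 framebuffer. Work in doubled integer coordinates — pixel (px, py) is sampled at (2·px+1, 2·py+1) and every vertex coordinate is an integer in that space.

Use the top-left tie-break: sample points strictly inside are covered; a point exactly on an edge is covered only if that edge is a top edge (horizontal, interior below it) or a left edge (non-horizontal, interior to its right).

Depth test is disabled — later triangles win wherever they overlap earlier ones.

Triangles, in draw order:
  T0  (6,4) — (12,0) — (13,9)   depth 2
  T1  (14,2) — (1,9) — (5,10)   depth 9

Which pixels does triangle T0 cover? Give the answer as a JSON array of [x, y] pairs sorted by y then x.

T0:
  2·area = 58
  edge (6, 4)→(12, 0): d=(6,-4) top-left  bias=+0
  edge (12, 0)→(13, 9): d=(1,9) right/bottom  bias=-1
  edge (13, 9)→(6, 4): d=(-7,-5) top-left  bias=+0
    (5,0)@(11, 1): e=[2,10,46] → #
    (6,0)@(13, 1): e=[10,-8,56] → ·
    (4,1)@(9, 3): e=[6,30,22] → #
    (6,1)@(13, 3): e=[22,-6,42] → ·
    (4,2)@(9, 5): e=[18,32,8] → #
    (6,2)@(13, 5): e=[34,-4,28] → ·
    (4,3)@(9, 7): e=[30,34,-6] → ·
    (5,3)@(11, 7): e=[38,16,4] → #
    (6,3)@(13, 7): e=[46,-2,14] → ·
    (5,4)@(11, 9): e=[50,18,-10] → ·
    (6,4)@(13, 9): e=[58,0,0] → ·  [on edge]
  covered (6 px):
    · · · · · # ·
    · · · · # # ·
    · · · · # # ·
    · · · · · # ·
    · · · · · · ·
T1:
  2·area = 41  (B↔C swapped to make it positive)
  edge (14, 2)→(5, 10): d=(-9,8) right/bottom  bias=-1
  edge (5, 10)→(1, 9): d=(-4,-1) top-left  bias=+0
  edge (1, 9)→(14, 2): d=(13,-7) top-left  bias=+0
    (4,2)@(9, 5): e=[13,24,4] → #
    (5,2)@(11, 5): e=[-3,26,18] → ·
    (2,3)@(5, 7): e=[27,12,2] → #
    (3,3)@(7, 7): e=[11,14,16] → #
    (4,3)@(9, 7): e=[-5,16,30] → ·
    (0,4)@(1, 9): e=[41,0,0] → #  [on edge]
    (1,4)@(3, 9): e=[25,2,14] → #
    (3,4)@(7, 9): e=[-7,6,42] → ·
  covered (6 px):
    · · · · · · ·
    · · · · · · ·
    · · · · # · ·
    · · # # · · ·
    # # # · · · ·

Answer: [[5,0],[4,1],[5,1],[4,2],[5,2],[5,3]]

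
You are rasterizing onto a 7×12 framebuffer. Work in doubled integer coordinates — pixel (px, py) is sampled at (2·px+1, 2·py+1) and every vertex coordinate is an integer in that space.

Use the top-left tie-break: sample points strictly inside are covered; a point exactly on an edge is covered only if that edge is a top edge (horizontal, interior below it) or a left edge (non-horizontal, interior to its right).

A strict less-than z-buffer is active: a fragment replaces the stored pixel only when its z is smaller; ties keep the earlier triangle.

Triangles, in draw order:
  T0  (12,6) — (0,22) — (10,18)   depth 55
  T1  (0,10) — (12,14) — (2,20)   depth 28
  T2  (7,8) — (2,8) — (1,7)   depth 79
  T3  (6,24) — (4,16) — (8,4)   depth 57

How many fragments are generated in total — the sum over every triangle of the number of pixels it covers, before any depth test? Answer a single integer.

T0:
  2·area = 112  (B↔C swapped to make it positive)
  edge (12, 6)→(10, 18): d=(-2,12) right/bottom  bias=-1
  edge (10, 18)→(0, 22): d=(-10,4) right/bottom  bias=-1
  edge (0, 22)→(12, 6): d=(12,-16) top-left  bias=+0
    (5,4)@(11, 9): e=[6,86,20] → X
    (6,4)@(13, 9): e=[-18,78,52] → .
    (4,5)@(9, 11): e=[26,74,12] → X
    (6,5)@(13, 11): e=[-22,58,76] → .
    (3,6)@(7, 13): e=[46,62,4] → X
    (5,6)@(11, 13): e=[-2,46,68] → .
    (3,7)@(7, 15): e=[42,42,28] → X
    (5,7)@(11, 15): e=[-6,26,92] → .
    (2,8)@(5, 17): e=[62,30,20] → X
    (5,8)@(11, 17): e=[-10,6,116] → .
    (1,9)@(3, 19): e=[82,18,12] → X
    (4,9)@(9, 19): e=[10,-6,108] → .
  covered (14 px):
    . . . . . . .
    . . . . . . .
    . . . . . . .
    . . . . . . .
    . . . . . X .
    . . . . X X .
    . . . X X . .
    . . . X X . .
    . . X X X . .
    . X X X . . .
    X . . . . . .
    . . . . . . .
T1:
  2·area = 112
  edge (0, 10)→(12, 14): d=(12,4) right/bottom  bias=-1
  edge (12, 14)→(2, 20): d=(-10,6) right/bottom  bias=-1
  edge (2, 20)→(0, 10): d=(-2,-10) top-left  bias=+0
    (0,5)@(1, 11): e=[8,96,8] → X
    (1,5)@(3, 11): e=[0,84,28] → .  [on edge]
    (0,6)@(1, 13): e=[32,76,4] → X
    (1,6)@(3, 13): e=[24,64,24] → X
    (2,6)@(5, 13): e=[16,52,44] → X
    (3,6)@(7, 13): e=[8,40,64] → X
    (4,6)@(9, 13): e=[0,28,84] → .  [on edge]
    (0,7)@(1, 15): e=[56,56,0] → X  [on edge]
    (4,7)@(9, 15): e=[24,8,80] → X
    (5,7)@(11, 15): e=[16,-4,100] → .
    (0,8)@(1, 17): e=[80,36,-4] → .
    (1,8)@(3, 17): e=[72,24,16] → X
    (3,8)@(7, 17): e=[56,0,56] → .  [on edge]
  covered (13 px):
    . . . . . . .
    . . . . . . .
    . . . . . . .
    . . . . . . .
    . . . . . . .
    X . . . . . .
    X X X X . . .
    X X X X X . .
    . X X . . . .
    . X . . . . .
    . . . . . . .
    . . . . . . .
T2:
  2·area = 5
  edge (7, 8)→(2, 8): d=(-5,0) right/bottom  bias=-1
  edge (2, 8)→(1, 7): d=(-1,-1) top-left  bias=+0
  edge (1, 7)→(7, 8): d=(6,1) right/bottom  bias=-1
    (0,3)@(1, 7): e=[5,0,0] → .  [on edge]
    (1,4)@(3, 9): e=[-5,0,10] → .  [on edge]
    (6,4)@(13, 9): e=[-5,10,0] → .  [on edge]
    (2,5)@(5, 11): e=[-15,0,20] → .  [on edge]
    (3,6)@(7, 13): e=[-25,0,30] → .  [on edge]
    (4,7)@(9, 15): e=[-35,0,40] → .  [on edge]
    (5,8)@(11, 17): e=[-45,0,50] → .  [on edge]
    (6,9)@(13, 19): e=[-55,0,60] → .  [on edge]
  covered (0 px):
    . . . . . . .
    . . . . . . .
    . . . . . . .
    . . . . . . .
    . . . . . . .
    . . . . . . .
    . . . . . . .
    . . . . . . .
    . . . . . . .
    . . . . . . .
    . . . . . . .
    . . . . . . .
T3:
  2·area = 56
  edge (6, 24)→(4, 16): d=(-2,-8) top-left  bias=+0
  edge (4, 16)→(8, 4): d=(4,-12) top-left  bias=+0
  edge (8, 4)→(6, 24): d=(-2,20) right/bottom  bias=-1
    (4,0)@(9, 1): e=[70,0,-14] → .  [on edge]
    (3,3)@(7, 7): e=[42,0,14] → X  [on edge]
    (4,3)@(9, 7): e=[58,24,-26] → .
    (3,4)@(7, 9): e=[38,8,10] → X
    (4,4)@(9, 9): e=[54,32,-30] → .
    (3,5)@(7, 11): e=[34,16,6] → X
    (4,5)@(9, 11): e=[50,40,-34] → .
    (2,6)@(5, 13): e=[14,0,42] → X  [on edge]
    (4,6)@(9, 13): e=[46,48,-38] → .
    (2,7)@(5, 15): e=[10,8,38] → X
    (3,7)@(7, 15): e=[26,32,-2] → .
    (2,8)@(5, 17): e=[6,16,34] → X
    (1,9)@(3, 19): e=[-14,0,70] → .  [on edge]
  covered (8 px):
    . . . . . . .
    . . . . . . .
    . . . . . . .
    . . . X . . .
    . . . X . . .
    . . . X . . .
    . . X X . . .
    . . X . . . .
    . . X . . . .
    . . X . . . .
    . . . . . . .
    . . . . . . .

Final: 35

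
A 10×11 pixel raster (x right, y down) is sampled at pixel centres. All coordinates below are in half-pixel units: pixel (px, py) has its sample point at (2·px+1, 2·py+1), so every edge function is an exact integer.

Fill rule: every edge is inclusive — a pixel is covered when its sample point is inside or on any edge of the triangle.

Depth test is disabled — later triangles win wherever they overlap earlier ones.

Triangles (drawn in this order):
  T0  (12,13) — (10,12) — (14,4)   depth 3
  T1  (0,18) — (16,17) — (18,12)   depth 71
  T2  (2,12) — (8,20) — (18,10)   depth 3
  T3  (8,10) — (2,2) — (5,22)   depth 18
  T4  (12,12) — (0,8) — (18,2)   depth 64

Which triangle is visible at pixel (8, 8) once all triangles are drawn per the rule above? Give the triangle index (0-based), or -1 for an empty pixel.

T0:
  2·area = 20
  edge (12, 13)→(10, 12): d=(-2,-1) inclusive
  edge (10, 12)→(14, 4): d=(4,-8) inclusive
  edge (14, 4)→(12, 13): d=(-2,9) inclusive
    (6,3)@(13, 7): e=[13,4,3] → █
    (7,3)@(15, 7): e=[15,20,-15] → ·
    (6,4)@(13, 9): e=[9,12,-1] → ·
    (5,5)@(11, 11): e=[3,4,13] → █
    (6,5)@(13, 11): e=[5,20,-5] → ·
    (5,6)@(11, 13): e=[-1,12,9] → ·
  covered (2 px):
    · · · · · · · · · ·
    · · · · · · · · · ·
    · · · · · · · · · ·
    · · · · · · █ · · ·
    · · · · · · · · · ·
    · · · · · █ · · · ·
    · · · · · · · · · ·
    · · · · · · · · · ·
    · · · · · · · · · ·
    · · · · · · · · · ·
    · · · · · · · · · ·
T1:
  2·area = 78  (B↔C swapped to make it positive)
  edge (0, 18)→(18, 12): d=(18,-6) inclusive
  edge (18, 12)→(16, 17): d=(-2,5) inclusive
  edge (16, 17)→(0, 18): d=(-16,1) inclusive
    (7,6)@(15, 13): e=[0,13,65] → █  [on edge]
    (8,6)@(17, 13): e=[12,3,63] → █
    (9,6)@(19, 13): e=[24,-7,61] → ·
    (4,7)@(9, 15): e=[0,39,39] → █  [on edge]
    (5,7)@(11, 15): e=[12,29,37] → █
    (6,7)@(13, 15): e=[24,19,35] → █
    (8,7)@(17, 15): e=[48,-1,31] → ·
    (1,8)@(3, 17): e=[0,65,13] → █  [on edge]
    (2,8)@(5, 17): e=[12,55,11] → █
    (3,8)@(7, 17): e=[24,45,9] → █
    (8,8)@(17, 17): e=[84,-5,-1] → ·
    (1,9)@(3, 19): e=[36,61,-19] → ·
  covered (13 px):
    · · · · · · · · · ·
    · · · · · · · · · ·
    · · · · · · · · · ·
    · · · · · · · · · ·
    · · · · · · · · · ·
    · · · · · · · · · ·
    · · · · · · · █ █ ·
    · · · · █ █ █ █ · ·
    · █ █ █ █ █ █ █ · ·
    · · · · · · · · · ·
    · · · · · · · · · ·
T2:
  2·area = 140  (B↔C swapped to make it positive)
  edge (2, 12)→(18, 10): d=(16,-2) inclusive
  edge (18, 10)→(8, 20): d=(-10,10) inclusive
  edge (8, 20)→(2, 12): d=(-6,-8) inclusive
    (9,4)@(19, 9): e=[-14,0,154] → ·  [on edge]
    (5,5)@(11, 11): e=[2,60,78] → █
    (6,5)@(13, 11): e=[6,40,94] → █
    (7,5)@(15, 11): e=[10,20,110] → █
    (8,5)@(17, 11): e=[14,0,126] → █  [on edge]
    (9,5)@(19, 11): e=[18,-20,142] → ·
    (1,6)@(3, 13): e=[18,120,2] → █
    (2,6)@(5, 13): e=[22,100,18] → █
    (3,6)@(7, 13): e=[26,80,34] → █
    (4,6)@(9, 13): e=[30,60,50] → █
    (7,6)@(15, 13): e=[42,0,98] → █  [on edge]
    (8,6)@(17, 13): e=[46,-20,114] → ·
    (6,7)@(13, 15): e=[70,0,70] → █  [on edge]
    (5,8)@(11, 17): e=[98,0,42] → █  [on edge]
    (4,9)@(9, 19): e=[126,0,14] → █  [on edge]
    (3,10)@(7, 21): e=[154,0,-14] → ·  [on edge]
  covered (20 px):
    · · · · · · · · · ·
    · · · · · · · · · ·
    · · · · · · · · · ·
    · · · · · · · · · ·
    · · · · · · · · · ·
    · · · · · █ █ █ █ ·
    · █ █ █ █ █ █ █ · ·
    · · █ █ █ █ █ · · ·
    · · · █ █ █ · · · ·
    · · · · █ · · · · ·
    · · · · · · · · · ·
T3:
  2·area = 96  (B↔C swapped to make it positive)
  edge (8, 10)→(5, 22): d=(-3,12) inclusive
  edge (5, 22)→(2, 2): d=(-3,-20) inclusive
  edge (2, 2)→(8, 10): d=(6,8) inclusive
    (1,2)@(3, 5): e=[75,11,10] → █
    (2,2)@(5, 5): e=[51,51,-6] → ·
    (1,3)@(3, 7): e=[69,5,22] → █
    (2,3)@(5, 7): e=[45,45,6] → █
    (3,3)@(7, 7): e=[21,85,-10] → ·
    (1,4)@(3, 9): e=[63,-1,34] → ·
    (2,4)@(5, 9): e=[39,39,18] → █
    (3,4)@(7, 9): e=[15,79,2] → █
    (4,4)@(9, 9): e=[-9,119,-14] → ·
    (2,5)@(5, 11): e=[33,33,30] → █
    (4,5)@(9, 11): e=[-15,113,-2] → ·
    (2,6)@(5, 13): e=[27,27,42] → █
  covered (13 px):
    · · · · · · · · · ·
    · · · · · · · · · ·
    · █ · · · · · · · ·
    · █ █ · · · · · · ·
    · · █ █ · · · · · ·
    · · █ █ · · · · · ·
    · · █ █ · · · · · ·
    · · █ · · · · · · ·
    · · █ · · · · · · ·
    · · █ · · · · · · ·
    · · █ · · · · · · ·
T4:
  2·area = 144
  edge (12, 12)→(0, 8): d=(-12,-4) inclusive
  edge (0, 8)→(18, 2): d=(18,-6) inclusive
  edge (18, 2)→(12, 12): d=(-6,10) inclusive
    (7,1)@(15, 3): e=[120,0,24] → █  [on edge]
    (8,1)@(17, 3): e=[128,12,4] → █
    (9,1)@(19, 3): e=[136,24,-16] → ·
    (4,2)@(9, 5): e=[72,0,72] → █  [on edge]
    (5,2)@(11, 5): e=[80,12,52] → █
    (6,2)@(13, 5): e=[88,24,32] → █
    (8,2)@(17, 5): e=[104,48,-8] → ·
    (1,3)@(3, 7): e=[24,0,120] → █  [on edge]
    (2,3)@(5, 7): e=[32,12,100] → █
    (3,3)@(7, 7): e=[40,24,80] → █
    (7,3)@(15, 7): e=[72,72,0] → █  [on edge]
    (8,3)@(17, 7): e=[80,84,-20] → ·
    (1,4)@(3, 9): e=[0,36,108] → █  [on edge]
    (4,5)@(9, 11): e=[0,108,36] → █  [on edge]
    (7,6)@(15, 13): e=[0,180,-36] → ·  [on edge]
    (4,8)@(9, 17): e=[-72,216,0] → ·  [on edge]
  covered (21 px):
    · · · · · · · · · ·
    · · · · · · · █ █ ·
    · · · · █ █ █ █ · ·
    · █ █ █ █ █ █ █ · ·
    · █ █ █ █ █ █ · · ·
    · · · · █ █ · · · ·
    · · · · · · · · · ·
    · · · · · · · · · ·
    · · · · · · · · · ·
    · · · · · · · · · ·
    · · · · · · · · · ·

Z-buffer (winner per pixel, '.' = empty):
  . . . . . . . . . .
  . . . . . . . 4 4 .
  . 3 . . 4 4 4 4 . .
  . 4 4 4 4 4 4 4 . .
  . 4 4 4 4 4 4 . . .
  . . 3 3 4 4 2 2 2 .
  . 2 3 3 2 2 2 2 1 .
  . . 3 2 2 2 2 1 . .
  . 1 3 2 2 2 1 1 . .
  . . 3 . 2 . . . . .
  . . 3 . . . . . . .

Final: -1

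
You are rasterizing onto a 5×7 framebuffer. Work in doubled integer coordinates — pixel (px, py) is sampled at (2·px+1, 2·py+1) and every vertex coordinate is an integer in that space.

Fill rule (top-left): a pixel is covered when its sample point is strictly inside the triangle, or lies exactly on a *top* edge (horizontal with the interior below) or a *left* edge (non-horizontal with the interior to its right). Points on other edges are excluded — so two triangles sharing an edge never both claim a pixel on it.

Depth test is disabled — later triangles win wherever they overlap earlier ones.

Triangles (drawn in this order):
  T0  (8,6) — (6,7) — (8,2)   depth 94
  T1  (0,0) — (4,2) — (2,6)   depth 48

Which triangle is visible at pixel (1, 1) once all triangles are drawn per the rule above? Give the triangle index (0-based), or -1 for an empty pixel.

T0:
  2·area = 8
  edge (8, 6)→(6, 7): d=(-2,1) right/bottom  bias=-1
  edge (6, 7)→(8, 2): d=(2,-5) top-left  bias=+0
  edge (8, 2)→(8, 6): d=(0,4) right/bottom  bias=-1
    (3,2)@(7, 5): e=[3,1,4] → █
    (4,2)@(9, 5): e=[1,11,-4] → ·
    (3,3)@(7, 7): e=[-1,5,4] → ·
  covered (1 px):
    · · · · ·
    · · · · ·
    · · · █ ·
    · · · · ·
    · · · · ·
    · · · · ·
    · · · · ·
T1:
  2·area = 20
  edge (0, 0)→(4, 2): d=(4,2) right/bottom  bias=-1
  edge (4, 2)→(2, 6): d=(-2,4) right/bottom  bias=-1
  edge (2, 6)→(0, 0): d=(-2,-6) top-left  bias=+0
    (0,0)@(1, 1): e=[2,14,4] → █
    (1,0)@(3, 1): e=[-2,6,16] → ·
    (0,1)@(1, 3): e=[10,10,0] → █  [on edge]
    (1,1)@(3, 3): e=[6,2,12] → █
    (2,1)@(5, 3): e=[2,-6,24] → ·
    (0,2)@(1, 5): e=[18,6,-4] → ·
    (1,2)@(3, 5): e=[14,-2,8] → ·
    (1,4)@(3, 9): e=[30,-10,0] → ·  [on edge]
  covered (3 px):
    █ · · · ·
    █ █ · · ·
    · · · · ·
    · · · · ·
    · · · · ·
    · · · · ·
    · · · · ·

Z-buffer (winner per pixel, '.' = empty):
  1 . . . .
  1 1 . . .
  . . . 0 .
  . . . . .
  . . . . .
  . . . . .
  . . . . .

Final: 1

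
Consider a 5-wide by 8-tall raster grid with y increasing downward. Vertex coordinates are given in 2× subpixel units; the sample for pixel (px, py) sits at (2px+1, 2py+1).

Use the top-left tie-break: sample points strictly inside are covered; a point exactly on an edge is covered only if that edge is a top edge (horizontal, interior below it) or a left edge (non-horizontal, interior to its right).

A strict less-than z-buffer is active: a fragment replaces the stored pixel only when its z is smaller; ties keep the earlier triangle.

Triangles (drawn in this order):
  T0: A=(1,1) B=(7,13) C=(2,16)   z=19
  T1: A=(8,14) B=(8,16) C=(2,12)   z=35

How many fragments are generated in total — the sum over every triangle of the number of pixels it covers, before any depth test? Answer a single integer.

T0:
  2·area = 78
  edge (1, 1)→(7, 13): d=(6,12) right/bottom  bias=-1
  edge (7, 13)→(2, 16): d=(-5,3) right/bottom  bias=-1
  edge (2, 16)→(1, 1): d=(-1,-15) top-left  bias=+0
    (0,0)@(1, 1): e=[0,78,0] → .  [on edge]
    (1,2)@(3, 5): e=[0,52,26] → .  [on edge]
    (1,3)@(3, 7): e=[12,42,24] → X
    (2,3)@(5, 7): e=[-12,36,54] → .
    (1,4)@(3, 9): e=[24,32,22] → X
    (2,4)@(5, 9): e=[0,26,52] → .  [on edge]
    (1,5)@(3, 11): e=[36,22,20] → X
    (2,5)@(5, 11): e=[12,16,50] → X
    (3,5)@(7, 11): e=[-12,10,80] → .
    (1,6)@(3, 13): e=[48,12,18] → X
    (3,6)@(7, 13): e=[0,0,78] → .  [on edge]
    (1,7)@(3, 15): e=[60,2,16] → X
  covered (7 px):
    . . . . .
    . . . . .
    . . . . .
    . X . . .
    . X . . .
    . X X . .
    . X X . .
    . X . . .
T1:
  2·area = 12
  edge (8, 14)→(8, 16): d=(0,2) right/bottom  bias=-1
  edge (8, 16)→(2, 12): d=(-6,-4) top-left  bias=+0
  edge (2, 12)→(8, 14): d=(6,2) right/bottom  bias=-1
    (2,6)@(5, 13): e=[6,6,0] → .  [on edge]
    (3,7)@(7, 15): e=[2,2,8] → X
    (4,7)@(9, 15): e=[-2,10,4] → .
  covered (1 px):
    . . . . .
    . . . . .
    . . . . .
    . . . . .
    . . . . .
    . . . . .
    . . . . .
    . . . X .

Result: 8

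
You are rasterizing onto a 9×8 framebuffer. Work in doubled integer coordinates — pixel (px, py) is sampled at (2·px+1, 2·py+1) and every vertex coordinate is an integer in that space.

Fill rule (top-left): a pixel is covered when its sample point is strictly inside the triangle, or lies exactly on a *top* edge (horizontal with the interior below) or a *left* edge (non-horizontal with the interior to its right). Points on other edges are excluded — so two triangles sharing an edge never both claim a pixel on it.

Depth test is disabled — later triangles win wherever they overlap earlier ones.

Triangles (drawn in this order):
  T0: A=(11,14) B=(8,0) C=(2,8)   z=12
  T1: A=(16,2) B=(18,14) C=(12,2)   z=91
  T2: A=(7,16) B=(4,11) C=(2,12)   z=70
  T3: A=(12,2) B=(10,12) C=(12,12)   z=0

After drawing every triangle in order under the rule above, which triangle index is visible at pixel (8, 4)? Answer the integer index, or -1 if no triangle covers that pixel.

T0:
  2·area = 108  (B↔C swapped to make it positive)
  edge (11, 14)→(2, 8): d=(-9,-6) top-left  bias=+0
  edge (2, 8)→(8, 0): d=(6,-8) top-left  bias=+0
  edge (8, 0)→(11, 14): d=(3,14) right/bottom  bias=-1
    (3,1)@(7, 3): e=[75,10,23] → X
    (4,1)@(9, 3): e=[87,26,-5] → .
    (2,2)@(5, 5): e=[45,6,57] → X
    (4,2)@(9, 5): e=[69,38,1] → X
    (5,2)@(11, 5): e=[81,54,-27] → .
    (1,3)@(3, 7): e=[15,2,91] → X
    (5,3)@(11, 7): e=[63,66,-21] → .
    (1,4)@(3, 9): e=[-3,14,97] → .
    (2,4)@(5, 9): e=[9,30,69] → X
    (5,4)@(11, 9): e=[45,78,-15] → .
    (2,5)@(5, 11): e=[-9,42,75] → .
    (3,5)@(7, 11): e=[3,58,47] → X
  covered (13 px):
    . . . . . . . . .
    . . . X . . . . .
    . . X X X . . . .
    . X X X X . . . .
    . . X X X . . . .
    . . . X X . . . .
    . . . . . . . . .
    . . . . . . . . .
T1:
  2·area = 48
  edge (16, 2)→(18, 14): d=(2,12) right/bottom  bias=-1
  edge (18, 14)→(12, 2): d=(-6,-12) top-left  bias=+0
  edge (12, 2)→(16, 2): d=(4,0) top-left  bias=+0
    (6,1)@(13, 3): e=[38,6,4] → X
    (7,1)@(15, 3): e=[14,30,4] → X
    (8,1)@(17, 3): e=[-10,54,4] → .
    (6,2)@(13, 5): e=[42,-6,12] → .
    (7,2)@(15, 5): e=[18,18,12] → X
    (8,2)@(17, 5): e=[-6,42,12] → .
    (7,3)@(15, 7): e=[22,6,20] → X
    (8,3)@(17, 7): e=[-2,30,20] → .
    (7,4)@(15, 9): e=[26,-6,28] → .
    (8,4)@(17, 9): e=[2,18,28] → X
    (8,5)@(17, 11): e=[6,6,36] → X
    (8,6)@(17, 13): e=[10,-6,44] → .
  covered (6 px):
    . . . . . . . . .
    . . . . . . X X .
    . . . . . . . X .
    . . . . . . . X .
    . . . . . . . . X
    . . . . . . . . X
    . . . . . . . . .
    . . . . . . . . .
T2:
  2·area = 13  (B↔C swapped to make it positive)
  edge (7, 16)→(2, 12): d=(-5,-4) top-left  bias=+0
  edge (2, 12)→(4, 11): d=(2,-1) top-left  bias=+0
  edge (4, 11)→(7, 16): d=(3,5) right/bottom  bias=-1
    (2,6)@(5, 13): e=[7,5,1] → X
    (3,6)@(7, 13): e=[15,7,-9] → .
    (2,7)@(5, 15): e=[-3,9,7] → .
  covered (1 px):
    . . . . . . . . .
    . . . . . . . . .
    . . . . . . . . .
    . . . . . . . . .
    . . . . . . . . .
    . . . . . . . . .
    . . X . . . . . .
    . . . . . . . . .
T3:
  2·area = 20  (B↔C swapped to make it positive)
  edge (12, 2)→(12, 12): d=(0,10) right/bottom  bias=-1
  edge (12, 12)→(10, 12): d=(-2,0) right/bottom  bias=-1
  edge (10, 12)→(12, 2): d=(2,-10) top-left  bias=+0
    (5,3)@(11, 7): e=[10,10,0] → X  [on edge]
    (6,3)@(13, 7): e=[-10,10,20] → .
    (5,4)@(11, 9): e=[10,6,4] → X
    (6,4)@(13, 9): e=[-10,6,24] → .
    (5,5)@(11, 11): e=[10,2,8] → X
    (6,5)@(13, 11): e=[-10,2,28] → .
    (5,6)@(11, 13): e=[10,-2,12] → .
  covered (3 px):
    . . . . . . . . .
    . . . . . . . . .
    . . . . . . . . .
    . . . . . X . . .
    . . . . . X . . .
    . . . . . X . . .
    . . . . . . . . .
    . . . . . . . . .

Z-buffer (winner per pixel, '.' = empty):
  . . . . . . . . .
  . . . 0 . . 1 1 .
  . . 0 0 0 . . 1 .
  . 0 0 0 0 3 . 1 .
  . . 0 0 0 3 . . 1
  . . . 0 0 3 . . 1
  . . 2 . . . . . .
  . . . . . . . . .

Result: 1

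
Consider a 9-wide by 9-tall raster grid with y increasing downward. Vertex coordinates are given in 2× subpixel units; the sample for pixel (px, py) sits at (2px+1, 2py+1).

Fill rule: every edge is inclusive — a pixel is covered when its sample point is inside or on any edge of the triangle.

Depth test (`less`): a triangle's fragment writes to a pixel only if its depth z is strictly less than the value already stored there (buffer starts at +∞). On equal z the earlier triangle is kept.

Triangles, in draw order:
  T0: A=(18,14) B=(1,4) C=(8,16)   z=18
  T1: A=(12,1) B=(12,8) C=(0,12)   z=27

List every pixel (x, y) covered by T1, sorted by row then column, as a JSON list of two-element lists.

T0:
  2·area = 134  (B↔C swapped to make it positive)
  edge (18, 14)→(8, 16): d=(-10,2) inclusive
  edge (8, 16)→(1, 4): d=(-7,-12) inclusive
  edge (1, 4)→(18, 14): d=(17,10) inclusive
    (1,3)@(3, 7): e=[100,3,31] → #
    (2,3)@(5, 7): e=[96,27,11] → #
    (3,3)@(7, 7): e=[92,51,-9] → ·
    (1,4)@(3, 9): e=[80,-11,65] → ·
    (2,4)@(5, 9): e=[76,13,45] → #
    (3,4)@(7, 9): e=[72,37,25] → #
    (4,4)@(9, 9): e=[68,61,5] → #
    (5,4)@(11, 9): e=[64,85,-15] → ·
    (2,5)@(5, 11): e=[56,-1,79] → ·
    (3,5)@(7, 11): e=[52,23,59] → #
    (5,5)@(11, 11): e=[44,71,19] → #
    (6,5)@(13, 11): e=[40,95,-1] → ·
    (6,7)@(13, 15): e=[0,67,67] → #  [on edge]
    (1,8)@(3, 17): e=[0,-67,201] → ·  [on edge]
  covered (16 px):
    · · · · · · · · ·
    · · · · · · · · ·
    · · · · · · · · ·
    · # # · · · · · ·
    · · # # # · · · ·
    · · · # # # · · ·
    · · · # # # # # ·
    · · · · # # # · ·
    · · · · · · · · ·
T1:
  2·area = 84
  edge (12, 1)→(12, 8): d=(0,7) inclusive
  edge (12, 8)→(0, 12): d=(-12,4) inclusive
  edge (0, 12)→(12, 1): d=(12,-11) inclusive
    (5,1)@(11, 3): e=[7,64,13] → #
    (6,1)@(13, 3): e=[-7,56,35] → ·
    (4,2)@(9, 5): e=[21,48,15] → #
    (6,2)@(13, 5): e=[-7,32,59] → ·
    (3,3)@(7, 7): e=[35,32,17] → #
    (6,3)@(13, 7): e=[-7,8,83] → ·
    (7,3)@(15, 7): e=[-21,0,105] → ·  [on edge]
    (2,4)@(5, 9): e=[49,16,19] → #
    (4,4)@(9, 9): e=[21,0,63] → #  [on edge]
    (5,4)@(11, 9): e=[7,-8,85] → ·
    (1,5)@(3, 11): e=[63,0,21] → #  [on edge]
    (2,5)@(5, 11): e=[49,-8,43] → ·
  covered (10 px):
    · · · · · · · · ·
    · · · · · # · · ·
    · · · · # # · · ·
    · · · # # # · · ·
    · · # # # · · · ·
    · # · · · · · · ·
    · · · · · · · · ·
    · · · · · · · · ·
    · · · · · · · · ·

Result: [[5,1],[4,2],[5,2],[3,3],[4,3],[5,3],[2,4],[3,4],[4,4],[1,5]]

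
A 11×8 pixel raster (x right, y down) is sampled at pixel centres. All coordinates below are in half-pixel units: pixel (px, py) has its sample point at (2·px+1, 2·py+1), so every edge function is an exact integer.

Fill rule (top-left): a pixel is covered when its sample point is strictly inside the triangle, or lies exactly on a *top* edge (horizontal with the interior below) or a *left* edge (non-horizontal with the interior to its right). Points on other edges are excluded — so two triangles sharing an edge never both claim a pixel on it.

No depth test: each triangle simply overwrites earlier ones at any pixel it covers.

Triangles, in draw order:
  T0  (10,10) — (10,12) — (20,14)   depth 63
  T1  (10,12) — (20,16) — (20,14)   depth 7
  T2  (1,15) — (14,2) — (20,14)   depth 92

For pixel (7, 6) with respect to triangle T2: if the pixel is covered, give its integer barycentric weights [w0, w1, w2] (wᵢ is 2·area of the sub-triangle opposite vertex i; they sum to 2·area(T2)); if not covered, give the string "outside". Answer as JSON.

T0:
  2·area = 20  (B↔C swapped to make it positive)
  edge (10, 10)→(20, 14): d=(10,4) right/bottom  bias=-1
  edge (20, 14)→(10, 12): d=(-10,-2) top-left  bias=+0
  edge (10, 12)→(10, 10): d=(0,-2) top-left  bias=+0
    (2,5)@(5, 11): e=[30,0,-10] → ·  [on edge]
    (5,5)@(11, 11): e=[6,12,2] → #
    (6,5)@(13, 11): e=[-2,16,6] → ·
    (5,6)@(11, 13): e=[26,-8,2] → ·
    (7,6)@(15, 13): e=[10,0,10] → #  [on edge]
    (8,6)@(17, 13): e=[2,4,14] → #
    (9,6)@(19, 13): e=[-6,8,18] → ·
    (7,7)@(15, 15): e=[30,-20,10] → ·
    (8,7)@(17, 15): e=[22,-16,14] → ·
  covered (3 px):
    · · · · · · · · · · ·
    · · · · · · · · · · ·
    · · · · · · · · · · ·
    · · · · · · · · · · ·
    · · · · · · · · · · ·
    · · · · · # · · · · ·
    · · · · · · · # # · ·
    · · · · · · · · · · ·
T1:
  2·area = 20  (B↔C swapped to make it positive)
  edge (10, 12)→(20, 14): d=(10,2) right/bottom  bias=-1
  edge (20, 14)→(20, 16): d=(0,2) right/bottom  bias=-1
  edge (20, 16)→(10, 12): d=(-10,-4) top-left  bias=+0
    (2,5)@(5, 11): e=[0,30,-10] → ·  [on edge]
    (6,6)@(13, 13): e=[4,14,2] → #
    (7,6)@(15, 13): e=[0,10,10] → ·  [on edge]
    (6,7)@(13, 15): e=[24,14,-18] → ·
    (9,7)@(19, 15): e=[12,2,6] → #
    (10,7)@(21, 15): e=[8,-2,14] → ·
  covered (2 px):
    · · · · · · · · · · ·
    · · · · · · · · · · ·
    · · · · · · · · · · ·
    · · · · · · · · · · ·
    · · · · · · · · · · ·
    · · · · · · · · · · ·
    · · · · · · # · · · ·
    · · · · · · · · · # ·
T2:
  2·area = 234
  edge (1, 15)→(14, 2): d=(13,-13) top-left  bias=+0
  edge (14, 2)→(20, 14): d=(6,12) right/bottom  bias=-1
  edge (20, 14)→(1, 15): d=(-19,1) right/bottom  bias=-1
    (7,0)@(15, 1): e=[0,-18,252] → ·  [on edge]
    (6,1)@(13, 3): e=[0,18,216] → #  [on edge]
    (7,1)@(15, 3): e=[26,-6,214] → ·
    (5,2)@(11, 5): e=[0,54,180] → #  [on edge]
    (7,2)@(15, 5): e=[52,6,176] → #
    (8,2)@(17, 5): e=[78,-18,174] → ·
    (4,3)@(9, 7): e=[0,90,144] → #  [on edge]
    (8,3)@(17, 7): e=[104,-6,136] → ·
    (3,4)@(7, 9): e=[0,126,108] → #  [on edge]
    (8,4)@(17, 9): e=[130,6,98] → #
    (9,4)@(19, 9): e=[156,-18,96] → ·
    (2,5)@(5, 11): e=[0,162,72] → #  [on edge]
    (1,6)@(3, 13): e=[0,198,36] → #  [on edge]
    (0,7)@(1, 15): e=[0,234,0] → ·  [on edge]
  covered (30 px):
    · · · · · · · · · · ·
    · · · · · · # · · · ·
    · · · · · # # # · · ·
    · · · · # # # # · · ·
    · · · # # # # # # · ·
    · · # # # # # # # · ·
    · # # # # # # # # # ·
    · · · · · · · · · · ·

Answer: [54,24,156]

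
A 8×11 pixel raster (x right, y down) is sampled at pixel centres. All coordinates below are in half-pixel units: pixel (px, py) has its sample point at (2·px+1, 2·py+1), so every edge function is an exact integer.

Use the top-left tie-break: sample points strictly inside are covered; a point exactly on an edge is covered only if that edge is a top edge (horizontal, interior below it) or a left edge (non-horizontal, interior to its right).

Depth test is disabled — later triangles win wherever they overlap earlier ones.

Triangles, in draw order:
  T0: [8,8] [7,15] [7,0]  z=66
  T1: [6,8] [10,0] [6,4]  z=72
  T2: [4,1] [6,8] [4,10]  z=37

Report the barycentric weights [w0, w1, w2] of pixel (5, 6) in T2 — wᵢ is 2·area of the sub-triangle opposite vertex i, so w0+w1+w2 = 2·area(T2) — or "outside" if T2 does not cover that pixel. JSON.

T0:
  2·area = 15
  edge (8, 8)→(7, 15): d=(-1,7) right/bottom  bias=-1
  edge (7, 15)→(7, 0): d=(0,-15) top-left  bias=+0
  edge (7, 0)→(8, 8): d=(1,8) right/bottom  bias=-1
    (3,0)@(7, 1): e=[14,0,1] → X  [on edge]
    (4,0)@(9, 1): e=[0,30,-15] → .  [on edge]
    (3,1)@(7, 3): e=[12,0,3] → X  [on edge]
    (4,1)@(9, 3): e=[-2,30,-13] → .
    (3,2)@(7, 5): e=[10,0,5] → X  [on edge]
    (4,2)@(9, 5): e=[-4,30,-11] → .
    (3,3)@(7, 7): e=[8,0,7] → X  [on edge]
    (4,3)@(9, 7): e=[-6,30,-9] → .
    (3,4)@(7, 9): e=[6,0,9] → X  [on edge]
    (4,4)@(9, 9): e=[-8,30,-7] → .
    (3,5)@(7, 11): e=[4,0,11] → X  [on edge]
    (4,5)@(9, 11): e=[-10,30,-5] → .
    (3,6)@(7, 13): e=[2,0,13] → X  [on edge]
    (3,7)@(7, 15): e=[0,0,15] → .  [on edge]
    (3,8)@(7, 17): e=[-2,0,17] → .  [on edge]
    (3,9)@(7, 19): e=[-4,0,19] → .  [on edge]
    (3,10)@(7, 21): e=[-6,0,21] → .  [on edge]
  covered (7 px):
    . . . X . . . .
    . . . X . . . .
    . . . X . . . .
    . . . X . . . .
    . . . X . . . .
    . . . X . . . .
    . . . X . . . .
    . . . . . . . .
    . . . . . . . .
    . . . . . . . .
    . . . . . . . .
T1:
  2·area = 16  (B↔C swapped to make it positive)
  edge (6, 8)→(6, 4): d=(0,-4) top-left  bias=+0
  edge (6, 4)→(10, 0): d=(4,-4) top-left  bias=+0
  edge (10, 0)→(6, 8): d=(-4,8) right/bottom  bias=-1
    (4,0)@(9, 1): e=[12,0,4] → X  [on edge]
    (5,0)@(11, 1): e=[20,8,-12] → .
    (3,1)@(7, 3): e=[4,0,12] → X  [on edge]
    (4,1)@(9, 3): e=[12,8,-4] → .
    (2,2)@(5, 5): e=[-4,0,20] → .  [on edge]
    (3,2)@(7, 5): e=[4,8,4] → X
    (4,2)@(9, 5): e=[12,16,-12] → .
    (1,3)@(3, 7): e=[-12,0,28] → .  [on edge]
    (3,3)@(7, 7): e=[4,16,-4] → .
    (0,4)@(1, 9): e=[-20,0,36] → .  [on edge]
  covered (3 px):
    . . . . X . . .
    . . . X . . . .
    . . . X . . . .
    . . . . . . . .
    . . . . . . . .
    . . . . . . . .
    . . . . . . . .
    . . . . . . . .
    . . . . . . . .
    . . . . . . . .
    . . . . . . . .
T2:
  2·area = 18
  edge (4, 1)→(6, 8): d=(2,7) right/bottom  bias=-1
  edge (6, 8)→(4, 10): d=(-2,2) right/bottom  bias=-1
  edge (4, 10)→(4, 1): d=(0,-9) top-left  bias=+0
    (6,0)@(13, 1): e=[-63,0,81] → .  [on edge]
    (5,1)@(11, 3): e=[-45,0,63] → .  [on edge]
    (2,2)@(5, 5): e=[1,8,9] → X
    (3,2)@(7, 5): e=[-13,4,27] → .
    (4,2)@(9, 5): e=[-27,0,45] → .  [on edge]
    (2,3)@(5, 7): e=[5,4,9] → X
    (3,3)@(7, 7): e=[-9,0,27] → .  [on edge]
    (2,4)@(5, 9): e=[9,0,9] → .  [on edge]
    (1,5)@(3, 11): e=[27,0,-9] → .  [on edge]
    (0,6)@(1, 13): e=[45,0,-27] → .  [on edge]
  covered (2 px):
    . . . . . . . .
    . . . . . . . .
    . . X . . . . .
    . . X . . . . .
    . . . . . . . .
    . . . . . . . .
    . . . . . . . .
    . . . . . . . .
    . . . . . . . .
    . . . . . . . .
    . . . . . . . .

Result: "outside"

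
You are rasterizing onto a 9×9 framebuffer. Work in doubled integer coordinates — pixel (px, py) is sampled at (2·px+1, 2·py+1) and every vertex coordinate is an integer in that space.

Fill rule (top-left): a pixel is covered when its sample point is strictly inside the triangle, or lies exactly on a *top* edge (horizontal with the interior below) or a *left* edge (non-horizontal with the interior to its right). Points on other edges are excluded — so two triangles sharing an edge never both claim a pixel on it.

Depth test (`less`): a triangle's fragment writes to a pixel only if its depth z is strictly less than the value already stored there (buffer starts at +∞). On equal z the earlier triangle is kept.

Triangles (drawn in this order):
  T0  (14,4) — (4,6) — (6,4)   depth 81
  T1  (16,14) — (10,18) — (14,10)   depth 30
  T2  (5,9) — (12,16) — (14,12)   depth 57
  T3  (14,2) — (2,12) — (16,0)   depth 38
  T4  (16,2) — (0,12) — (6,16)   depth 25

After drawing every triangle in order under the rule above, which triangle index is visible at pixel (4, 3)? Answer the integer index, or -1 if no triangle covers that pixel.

T0:
  2·area = 16
  edge (14, 4)→(4, 6): d=(-10,2) right/bottom  bias=-1
  edge (4, 6)→(6, 4): d=(2,-2) top-left  bias=+0
  edge (6, 4)→(14, 4): d=(8,0) top-left  bias=+0
    (4,0)@(9, 1): e=[40,0,-24] → .  [on edge]
    (3,1)@(7, 3): e=[24,0,-8] → .  [on edge]
    (2,2)@(5, 5): e=[8,0,8] → X  [on edge]
    (3,2)@(7, 5): e=[4,4,8] → X
    (4,2)@(9, 5): e=[0,8,8] → .  [on edge]
    (1,3)@(3, 7): e=[-8,0,24] → .  [on edge]
    (2,3)@(5, 7): e=[-12,4,24] → .
    (3,3)@(7, 7): e=[-16,8,24] → .
    (0,4)@(1, 9): e=[-24,0,40] → .  [on edge]
  covered (2 px):
    . . . . . . . . .
    . . . . . . . . .
    . . X X . . . . .
    . . . . . . . . .
    . . . . . . . . .
    . . . . . . . . .
    . . . . . . . . .
    . . . . . . . . .
    . . . . . . . . .
T1:
  2·area = 32
  edge (16, 14)→(10, 18): d=(-6,4) right/bottom  bias=-1
  edge (10, 18)→(14, 10): d=(4,-8) top-left  bias=+0
  edge (14, 10)→(16, 14): d=(2,4) right/bottom  bias=-1
    (6,6)@(13, 13): e=[18,4,10] → X
    (7,6)@(15, 13): e=[10,20,2] → X
    (8,6)@(17, 13): e=[2,36,-6] → .
    (6,7)@(13, 15): e=[6,12,14] → X
    (7,7)@(15, 15): e=[-2,28,6] → .
    (5,8)@(11, 17): e=[2,4,26] → X
    (6,8)@(13, 17): e=[-6,20,18] → .
  covered (4 px):
    . . . . . . . . .
    . . . . . . . . .
    . . . . . . . . .
    . . . . . . . . .
    . . . . . . . . .
    . . . . . . . . .
    . . . . . . X X .
    . . . . . . X . .
    . . . . . X . . .
T2:
  2·area = 42  (B↔C swapped to make it positive)
  edge (5, 9)→(14, 12): d=(9,3) right/bottom  bias=-1
  edge (14, 12)→(12, 16): d=(-2,4) right/bottom  bias=-1
  edge (12, 16)→(5, 9): d=(-7,-7) top-left  bias=+0
    (0,2)@(1, 5): e=[-24,66,0] → .  [on edge]
    (1,3)@(3, 7): e=[-12,54,0] → .  [on edge]
    (2,4)@(5, 9): e=[0,42,0] → .  [on edge]
    (3,5)@(7, 11): e=[12,30,0] → X  [on edge]
    (4,5)@(9, 11): e=[6,22,14] → X
    (5,5)@(11, 11): e=[0,14,28] → .  [on edge]
    (3,6)@(7, 13): e=[30,26,-14] → .
    (4,6)@(9, 13): e=[24,18,0] → X  [on edge]
    (5,6)@(11, 13): e=[18,10,14] → X
    (6,6)@(13, 13): e=[12,2,28] → X
    (7,6)@(15, 13): e=[6,-6,42] → .
    (8,6)@(17, 13): e=[0,-14,56] → .  [on edge]
    (5,7)@(11, 15): e=[36,6,0] → X  [on edge]
    (6,8)@(13, 17): e=[48,-6,0] → .  [on edge]
  covered (6 px):
    . . . . . . . . .
    . . . . . . . . .
    . . . . . . . . .
    . . . . . . . . .
    . . . . . . . . .
    . . . X X . . . .
    . . . . X X X . .
    . . . . . X . . .
    . . . . . . . . .
T3:
  2·area = 4
  edge (14, 2)→(2, 12): d=(-12,10) right/bottom  bias=-1
  edge (2, 12)→(16, 0): d=(14,-12) top-left  bias=+0
  edge (16, 0)→(14, 2): d=(-2,2) right/bottom  bias=-1
    (7,0)@(15, 1): e=[2,2,0] → .  [on edge]
    (6,1)@(13, 3): e=[-2,6,0] → .  [on edge]
    (5,2)@(11, 5): e=[-6,10,0] → .  [on edge]
    (4,3)@(9, 7): e=[-10,14,0] → .  [on edge]
    (3,4)@(7, 9): e=[-14,18,0] → .  [on edge]
    (2,5)@(5, 11): e=[-18,22,0] → .  [on edge]
    (1,6)@(3, 13): e=[-22,26,0] → .  [on edge]
    (0,7)@(1, 15): e=[-26,30,0] → .  [on edge]
  covered (0 px):
    . . . . . . . . .
    . . . . . . . . .
    . . . . . . . . .
    . . . . . . . . .
    . . . . . . . . .
    . . . . . . . . .
    . . . . . . . . .
    . . . . . . . . .
    . . . . . . . . .
T4:
  2·area = 124  (B↔C swapped to make it positive)
  edge (16, 2)→(6, 16): d=(-10,14) right/bottom  bias=-1
  edge (6, 16)→(0, 12): d=(-6,-4) top-left  bias=+0
  edge (0, 12)→(16, 2): d=(16,-10) top-left  bias=+0
    (7,1)@(15, 3): e=[4,114,6] → X
    (8,1)@(17, 3): e=[-24,122,26] → .
    (6,2)@(13, 5): e=[12,94,18] → X
    (7,2)@(15, 5): e=[-16,102,38] → .
    (4,3)@(9, 7): e=[48,66,10] → X
    (5,3)@(11, 7): e=[20,74,30] → X
    (6,3)@(13, 7): e=[-8,82,50] → .
    (2,4)@(5, 9): e=[84,38,2] → X
    (3,4)@(7, 9): e=[56,46,22] → X
    (5,4)@(11, 9): e=[0,62,62] → .  [on edge]
    (1,5)@(3, 11): e=[92,18,14] → X
    (5,5)@(11, 11): e=[-20,50,94] → .
  covered (15 px):
    . . . . . . . . .
    . . . . . . . X .
    . . . . . . X . .
    . . . . X X . . .
    . . X X X . . . .
    . X X X X . . . .
    . X X X . . . . .
    . . X . . . . . .
    . . . . . . . . .

Z-buffer (winner per pixel, '.' = empty):
  . . . . . . . . .
  . . . . . . . 4 .
  . . 0 0 . . 4 . .
  . . . . 4 4 . . .
  . . 4 4 4 . . . .
  . 4 4 4 4 . . . .
  . 4 4 4 2 2 1 1 .
  . . 4 . . 2 1 . .
  . . . . . 1 . . .

Answer: 4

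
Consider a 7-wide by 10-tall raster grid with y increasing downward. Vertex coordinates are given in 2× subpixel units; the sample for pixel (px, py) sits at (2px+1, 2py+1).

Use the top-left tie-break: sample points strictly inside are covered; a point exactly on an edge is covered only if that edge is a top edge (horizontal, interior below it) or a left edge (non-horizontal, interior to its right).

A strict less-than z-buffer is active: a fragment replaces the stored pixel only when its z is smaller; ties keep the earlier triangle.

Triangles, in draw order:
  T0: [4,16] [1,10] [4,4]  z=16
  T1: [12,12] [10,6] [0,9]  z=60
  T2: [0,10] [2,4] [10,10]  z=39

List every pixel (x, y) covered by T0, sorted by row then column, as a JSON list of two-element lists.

T0:
  2·area = 36
  edge (4, 16)→(1, 10): d=(-3,-6) top-left  bias=+0
  edge (1, 10)→(4, 4): d=(3,-6) top-left  bias=+0
  edge (4, 4)→(4, 16): d=(0,12) right/bottom  bias=-1
    (1,3)@(3, 7): e=[21,3,12] → X
    (2,3)@(5, 7): e=[33,15,-12] → .
    (1,4)@(3, 9): e=[15,9,12] → X
    (2,4)@(5, 9): e=[27,21,-12] → .
    (1,5)@(3, 11): e=[9,15,12] → X
    (2,5)@(5, 11): e=[21,27,-12] → .
    (1,6)@(3, 13): e=[3,21,12] → X
    (2,6)@(5, 13): e=[15,33,-12] → .
    (1,7)@(3, 15): e=[-3,27,12] → .
  covered (4 px):
    . . . . . . .
    . . . . . . .
    . . . . . . .
    . X . . . . .
    . X . . . . .
    . X . . . . .
    . X . . . . .
    . . . . . . .
    . . . . . . .
    . . . . . . .
T1:
  2·area = 66  (B↔C swapped to make it positive)
  edge (12, 12)→(0, 9): d=(-12,-3) top-left  bias=+0
  edge (0, 9)→(10, 6): d=(10,-3) top-left  bias=+0
  edge (10, 6)→(12, 12): d=(2,6) right/bottom  bias=-1
    (4,1)@(9, 3): e=[99,-33,0] → .  [on edge]
    (3,3)@(7, 7): e=[45,1,20] → X
    (4,3)@(9, 7): e=[51,7,8] → X
    (5,3)@(11, 7): e=[57,13,-4] → .
    (0,4)@(1, 9): e=[3,3,60] → X
    (1,4)@(3, 9): e=[9,9,48] → X
    (2,4)@(5, 9): e=[15,15,36] → X
    (5,4)@(11, 9): e=[33,33,0] → .  [on edge]
    (0,5)@(1, 11): e=[-21,23,64] → .
    (1,5)@(3, 11): e=[-15,29,52] → .
    (2,5)@(5, 11): e=[-9,35,40] → .
    (3,5)@(7, 11): e=[-3,41,28] → .
    (6,7)@(13, 15): e=[-33,99,0] → .  [on edge]
  covered (9 px):
    . . . . . . .
    . . . . . . .
    . . . . . . .
    . . . X X . .
    X X X X X . .
    . . . . X X .
    . . . . . . .
    . . . . . . .
    . . . . . . .
    . . . . . . .
T2:
  2·area = 60
  edge (0, 10)→(2, 4): d=(2,-6) top-left  bias=+0
  edge (2, 4)→(10, 10): d=(8,6) right/bottom  bias=-1
  edge (10, 10)→(0, 10): d=(-10,0) right/bottom  bias=-1
    (1,0)@(3, 1): e=[0,-30,90] → .  [on edge]
    (1,2)@(3, 5): e=[8,2,50] → X
    (2,2)@(5, 5): e=[20,-10,50] → .
    (0,3)@(1, 7): e=[0,30,30] → X  [on edge]
    (2,3)@(5, 7): e=[24,6,30] → X
    (3,3)@(7, 7): e=[36,-6,30] → .
    (0,4)@(1, 9): e=[4,46,10] → X
    (3,4)@(7, 9): e=[40,10,10] → X
    (4,4)@(9, 9): e=[52,-2,10] → .
    (0,5)@(1, 11): e=[8,62,-10] → .
    (1,5)@(3, 11): e=[20,50,-10] → .
    (2,5)@(5, 11): e=[32,38,-10] → .
  covered (8 px):
    . . . . . . .
    . . . . . . .
    . X . . . . .
    X X X . . . .
    X X X X . . .
    . . . . . . .
    . . . . . . .
    . . . . . . .
    . . . . . . .
    . . . . . . .

Result: [[1,3],[1,4],[1,5],[1,6]]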